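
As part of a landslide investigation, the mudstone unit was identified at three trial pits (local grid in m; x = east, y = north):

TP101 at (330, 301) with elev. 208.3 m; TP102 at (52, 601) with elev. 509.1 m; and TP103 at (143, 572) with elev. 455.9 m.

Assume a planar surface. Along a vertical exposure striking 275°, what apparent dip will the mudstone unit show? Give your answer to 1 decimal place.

23.4°

Let the plane be z = a·x + b·y + c.
TP102−TP101: −278a + 300b = 300.8;  TP103−TP101: −187a + 271b = 247.6.
Solving gives a = −0.37617, b = 0.65408.
Unit vector along 275° is (sin 275°, cos 275°) = (-0.9962, 0.0872).
Slope in that direction = a·(-0.9962) + b·(0.0872) = 0.43175.
Apparent dip = arctan|0.43175| = 23.4° (true dip is 37.0°, so apparent ≤ true as expected).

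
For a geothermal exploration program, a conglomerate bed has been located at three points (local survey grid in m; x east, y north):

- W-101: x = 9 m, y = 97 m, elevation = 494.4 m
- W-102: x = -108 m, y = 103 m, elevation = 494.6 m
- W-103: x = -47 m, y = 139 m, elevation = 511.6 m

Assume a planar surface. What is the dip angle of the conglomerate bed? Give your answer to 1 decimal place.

23.6°

Let the plane be z = a·x + b·y + c.
W-102−W-101: −117a + 6b = 0.2;  W-103−W-101: −56a + 42b = 17.2.
Solving gives a = 0.02071, b = 0.43713.
Gradient magnitude |∇z| = √(a² + b²) = √(0.00043 + 0.19109) = 0.43762.
True dip = arctan(0.43762) = 23.6°, dipping toward S (azimuth ≈ 183°).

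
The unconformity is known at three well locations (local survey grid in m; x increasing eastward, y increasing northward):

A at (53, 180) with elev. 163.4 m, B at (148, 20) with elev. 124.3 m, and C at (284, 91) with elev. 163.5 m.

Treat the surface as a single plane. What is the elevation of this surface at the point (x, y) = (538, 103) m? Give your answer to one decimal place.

Let the plane be z = a·x + b·y + c.
B−A: 95a − 160b = −39.1;  C−A: 231a − 89b = 0.1.
Solving gives a = 0.12264, b = 0.31719.
Then c = 163.4 − a·53 − b·180 = 99.81.
At (538, 103): z = 66.0 + 32.7 + 99.81 = 198.5 m.

198.5 m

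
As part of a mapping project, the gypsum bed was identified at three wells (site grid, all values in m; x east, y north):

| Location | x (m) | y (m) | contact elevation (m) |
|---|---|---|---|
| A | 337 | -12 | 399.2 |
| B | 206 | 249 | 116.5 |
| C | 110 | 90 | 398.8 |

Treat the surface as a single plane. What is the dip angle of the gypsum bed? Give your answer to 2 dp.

Let the plane be z = a·x + b·y + c.
B−A: −131a + 261b = −282.7;  C−A: −227a + 102b = −0.4.
Solving gives a = −0.62615, b = −1.39742.
Gradient magnitude |∇z| = √(a² + b²) = √(0.39207 + 1.95278) = 1.53129.
True dip = arctan(1.53129) = 56.85°, dipping toward NNE (azimuth ≈ 024°).

56.85°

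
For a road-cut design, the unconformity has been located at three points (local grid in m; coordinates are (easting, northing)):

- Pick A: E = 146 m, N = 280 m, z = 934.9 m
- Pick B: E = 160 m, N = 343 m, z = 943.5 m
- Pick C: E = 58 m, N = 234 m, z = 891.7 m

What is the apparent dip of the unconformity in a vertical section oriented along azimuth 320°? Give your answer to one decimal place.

15.7°

Let the plane be z = a·E + b·N + c.
Pick B−Pick A: 14a + 63b = 8.6;  Pick C−Pick A: −88a − 46b = −43.2.
Solving gives a = 0.47469, b = 0.03102.
Unit vector along 320° is (sin 320°, cos 320°) = (-0.6428, 0.7660).
Slope in that direction = a·(-0.6428) + b·(0.7660) = −0.28136.
Apparent dip = arctan|0.28136| = 15.7° (true dip is 25.4°, so apparent ≤ true as expected).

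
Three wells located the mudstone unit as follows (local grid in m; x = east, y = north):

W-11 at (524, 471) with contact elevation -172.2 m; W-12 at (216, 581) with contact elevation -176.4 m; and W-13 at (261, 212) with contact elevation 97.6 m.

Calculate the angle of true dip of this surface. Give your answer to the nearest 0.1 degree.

Two edge vectors: W-11→W-12 = (-308, 110, -4.2), W-11→W-13 = (-263, -259, 269.8).
Normal n = (W-11→W-12) × (W-11→W-13) = (28590.2, 84203, 108702).
So ∂z/∂x = −n_x/n_z = −0.26301 and ∂z/∂y = −n_y/n_z = −0.77462.
Gradient magnitude |∇z| = √(a² + b²) = √(0.06918 + 0.60004) = 0.81806.
True dip = arctan(0.81806) = 39.3°, dipping toward NNE (azimuth ≈ 019°).

39.3°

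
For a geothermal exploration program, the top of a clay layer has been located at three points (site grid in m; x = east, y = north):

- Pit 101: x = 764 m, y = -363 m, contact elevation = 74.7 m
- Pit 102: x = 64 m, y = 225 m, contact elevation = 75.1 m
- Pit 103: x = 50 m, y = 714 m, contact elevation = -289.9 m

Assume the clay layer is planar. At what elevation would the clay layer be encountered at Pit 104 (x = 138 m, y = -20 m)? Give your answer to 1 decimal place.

Let the plane be z = a·x + b·y + c.
Pit 102−Pit 101: −700a + 588b = 0.4;  Pit 103−Pit 101: −714a + 1077b = −364.6.
Solving gives a = −0.64303, b = −0.76483.
Then c = 74.7 − a·764 − b·-363 = 288.34.
At (138, -20): z = −88.7 + 15.3 + 288.34 = 214.9 m.

214.9 m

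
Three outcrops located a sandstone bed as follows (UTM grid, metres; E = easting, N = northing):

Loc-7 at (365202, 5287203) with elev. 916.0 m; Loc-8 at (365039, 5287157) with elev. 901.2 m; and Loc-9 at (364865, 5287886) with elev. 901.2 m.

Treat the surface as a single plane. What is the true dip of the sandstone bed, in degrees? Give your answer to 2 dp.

5.00°

Let the plane be z = a·E + b·N + c.
Loc-8−Loc-7: −163a − 46b = −14.8;  Loc-9−Loc-7: −337a + 683b = −14.8.
Solving gives a = 0.08507, b = 0.02030.
Gradient magnitude |∇z| = √(a² + b²) = √(0.00724 + 0.00041) = 0.08746.
True dip = arctan(0.08746) = 5.00°, dipping toward WSW (azimuth ≈ 257°).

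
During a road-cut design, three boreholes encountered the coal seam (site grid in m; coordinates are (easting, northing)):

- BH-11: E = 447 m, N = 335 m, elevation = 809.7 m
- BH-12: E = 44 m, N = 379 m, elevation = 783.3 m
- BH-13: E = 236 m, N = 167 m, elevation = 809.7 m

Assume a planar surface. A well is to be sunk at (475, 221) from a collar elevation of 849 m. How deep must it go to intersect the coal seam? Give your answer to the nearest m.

29 m

Let the plane be z = a·E + b·N + c.
BH-12−BH-11: −403a + 44b = −26.4;  BH-13−BH-11: −211a − 168b = 0.
Solving gives a = 0.05761, b = −0.07235.
Then c = 809.7 − a·447 − b·335 = 808.19.
At (475, 221): z_contact = 27.4 − 16.0 + 808.19 = 819.6 m.
Depth below ground = 849 − 819.6 = 29 m.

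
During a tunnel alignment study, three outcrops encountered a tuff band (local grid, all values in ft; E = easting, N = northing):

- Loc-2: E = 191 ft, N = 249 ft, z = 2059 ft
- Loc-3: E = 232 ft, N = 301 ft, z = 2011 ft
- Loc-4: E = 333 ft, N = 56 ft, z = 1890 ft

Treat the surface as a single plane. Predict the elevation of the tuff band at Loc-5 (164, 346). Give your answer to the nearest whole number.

2092 ft

Two edge vectors: Loc-2→Loc-3 = (41, 52, -48), Loc-2→Loc-4 = (142, -193, -169).
Normal n = (Loc-2→Loc-3) × (Loc-2→Loc-4) = (-18052, 113, -15297).
So ∂z/∂E = −n_x/n_z = −1.18010 and ∂z/∂N = −n_y/n_z = 0.00739.
Intercept c from Loc-2: 2059 + 225.40 − 1.84 = 2282.56.
At (164, 346): z = −193.5 + 2.6 + 2282.56 = 2091.6 ft.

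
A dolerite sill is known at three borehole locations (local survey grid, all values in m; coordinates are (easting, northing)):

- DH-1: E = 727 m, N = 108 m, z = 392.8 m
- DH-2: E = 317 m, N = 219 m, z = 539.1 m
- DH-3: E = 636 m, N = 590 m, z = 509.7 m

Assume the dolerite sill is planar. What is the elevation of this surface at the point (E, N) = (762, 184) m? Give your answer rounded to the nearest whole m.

Let the plane be z = a·E + b·N + c.
DH-2−DH-1: −410a + 111b = 146.3;  DH-3−DH-1: −91a + 482b = 116.9.
Solving gives a = −0.30685, b = 0.18460.
Then c = 392.8 − a·727 − b·108 = 595.95.
At (762, 184): z = −233.8 + 34.0 + 595.95 = 396.1 m.

396 m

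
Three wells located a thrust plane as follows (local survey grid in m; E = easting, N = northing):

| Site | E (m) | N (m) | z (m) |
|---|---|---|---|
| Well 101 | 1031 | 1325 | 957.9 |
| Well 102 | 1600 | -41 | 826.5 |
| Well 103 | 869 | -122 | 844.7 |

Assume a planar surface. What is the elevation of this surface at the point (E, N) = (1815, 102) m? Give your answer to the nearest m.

Two edge vectors: Well 101→Well 102 = (569, -1366, -131.4), Well 101→Well 103 = (-162, -1447, -113.2).
Normal n = (Well 101→Well 102) × (Well 101→Well 103) = (-35504.6, 85697.6, -1044635).
So ∂z/∂E = −n_x/n_z = −0.03399 and ∂z/∂N = −n_y/n_z = 0.08204.
Intercept c from Well 101: 957.9 + 35.04 − 108.70 = 884.24.
At (1815, 102): z = −61.7 + 8.4 + 884.24 = 830.9 m.

831 m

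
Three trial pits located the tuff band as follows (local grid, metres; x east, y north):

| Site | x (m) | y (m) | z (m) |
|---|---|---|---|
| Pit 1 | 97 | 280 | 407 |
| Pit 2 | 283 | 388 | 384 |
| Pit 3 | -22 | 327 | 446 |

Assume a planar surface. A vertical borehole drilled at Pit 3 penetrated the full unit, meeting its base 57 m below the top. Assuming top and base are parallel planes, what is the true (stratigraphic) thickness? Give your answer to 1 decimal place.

54.3 m

Two edge vectors: Pit 1→Pit 2 = (186, 108, -23), Pit 1→Pit 3 = (-119, 47, 39).
Normal n = (Pit 1→Pit 2) × (Pit 1→Pit 3) = (5293, -4517, 21594).
So ∂z/∂x = −n_x/n_z = −0.24511 and ∂z/∂y = −n_y/n_z = 0.20918.
|∇z| = √(a²+b²) = 0.32224, so dip δ = arctan(0.32224) = 17.86°.
True thickness = vertical thickness × cos δ = 57 × cos 17.86° = 54.3 m.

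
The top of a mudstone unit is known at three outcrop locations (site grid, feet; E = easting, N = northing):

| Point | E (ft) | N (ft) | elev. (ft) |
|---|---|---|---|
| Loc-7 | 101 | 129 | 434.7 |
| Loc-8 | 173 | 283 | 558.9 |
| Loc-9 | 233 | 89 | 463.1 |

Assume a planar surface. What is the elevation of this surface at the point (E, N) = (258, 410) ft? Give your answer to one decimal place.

Two edge vectors: Loc-7→Loc-8 = (72, 154, 124.2), Loc-7→Loc-9 = (132, -40, 28.4).
Normal n = (Loc-7→Loc-8) × (Loc-7→Loc-9) = (9341.6, 14349.6, -23208).
So ∂z/∂E = −n_x/n_z = 0.40252 and ∂z/∂N = −n_y/n_z = 0.61830.
Intercept c from Loc-7: 434.7 − 40.65 − 79.76 = 314.28.
At (258, 410): z = 103.8 + 253.5 + 314.28 = 671.6 ft.

671.6 ft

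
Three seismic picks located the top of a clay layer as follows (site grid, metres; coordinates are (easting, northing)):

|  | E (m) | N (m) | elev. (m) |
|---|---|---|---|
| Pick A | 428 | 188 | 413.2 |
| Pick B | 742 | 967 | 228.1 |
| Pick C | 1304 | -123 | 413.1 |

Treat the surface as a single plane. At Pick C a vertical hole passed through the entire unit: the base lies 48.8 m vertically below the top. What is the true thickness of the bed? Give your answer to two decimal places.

Let the plane be z = a·E + b·N + c.
Pick B−Pick A: 314a + 779b = −185.1;  Pick C−Pick A: 876a − 311b = −0.1.
Solving gives a = −0.07390, b = −0.20783.
|∇z| = √(a²+b²) = 0.22057, so dip δ = arctan(0.22057) = 12.44°.
True thickness = vertical thickness × cos δ = 48.8 × cos 12.44° = 47.65 m.

47.65 m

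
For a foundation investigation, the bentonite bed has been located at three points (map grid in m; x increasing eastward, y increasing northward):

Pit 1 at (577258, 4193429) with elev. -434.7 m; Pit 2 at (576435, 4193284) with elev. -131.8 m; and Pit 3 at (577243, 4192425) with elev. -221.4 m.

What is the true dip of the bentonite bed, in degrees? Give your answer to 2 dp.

21.36°

Two edge vectors: Pit 1→Pit 2 = (-823, -145, 302.9), Pit 1→Pit 3 = (-15, -1004, 213.3).
Normal n = (Pit 1→Pit 2) × (Pit 1→Pit 3) = (273183.1, 171002.4, 824117).
So ∂z/∂x = −n_x/n_z = −0.33149 and ∂z/∂y = −n_y/n_z = −0.20750.
Gradient magnitude |∇z| = √(a² + b²) = √(0.10988 + 0.04306) = 0.39107.
True dip = arctan(0.39107) = 21.36°, dipping toward ENE (azimuth ≈ 058°).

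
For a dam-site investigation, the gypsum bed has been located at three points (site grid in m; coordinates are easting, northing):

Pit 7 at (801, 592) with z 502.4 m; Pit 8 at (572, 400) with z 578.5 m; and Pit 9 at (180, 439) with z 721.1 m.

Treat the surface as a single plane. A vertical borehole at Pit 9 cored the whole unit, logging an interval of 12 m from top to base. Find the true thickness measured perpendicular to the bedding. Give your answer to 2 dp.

11.28 m

Two edge vectors: Pit 7→Pit 8 = (-229, -192, 76.1), Pit 7→Pit 9 = (-621, -153, 218.7).
Normal n = (Pit 7→Pit 8) × (Pit 7→Pit 9) = (-30347.1, 2824.2, -84195).
So ∂z/∂easting = −n_x/n_z = −0.36044 and ∂z/∂northing = −n_y/n_z = 0.03354.
|∇z| = √(a²+b²) = 0.36200, so dip δ = arctan(0.36200) = 19.90°.
True thickness = vertical thickness × cos δ = 12 × cos 19.90° = 11.28 m.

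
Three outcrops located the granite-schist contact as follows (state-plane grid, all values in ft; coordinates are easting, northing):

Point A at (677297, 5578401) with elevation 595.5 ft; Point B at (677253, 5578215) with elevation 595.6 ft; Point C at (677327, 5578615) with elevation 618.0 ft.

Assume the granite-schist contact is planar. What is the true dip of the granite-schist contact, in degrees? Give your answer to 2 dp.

Two edge vectors: Point A→Point B = (-44, -186, 0.1), Point A→Point C = (30, 214, 22.5).
Normal n = (Point A→Point B) × (Point A→Point C) = (-4206.4, 993, -3836).
So ∂z/∂easting = −n_x/n_z = −1.09656 and ∂z/∂northing = −n_y/n_z = 0.25886.
Gradient magnitude |∇z| = √(a² + b²) = √(1.20244 + 0.06701) = 1.12670.
True dip = arctan(1.12670) = 48.41°, dipping toward ESE (azimuth ≈ 103°).

48.41°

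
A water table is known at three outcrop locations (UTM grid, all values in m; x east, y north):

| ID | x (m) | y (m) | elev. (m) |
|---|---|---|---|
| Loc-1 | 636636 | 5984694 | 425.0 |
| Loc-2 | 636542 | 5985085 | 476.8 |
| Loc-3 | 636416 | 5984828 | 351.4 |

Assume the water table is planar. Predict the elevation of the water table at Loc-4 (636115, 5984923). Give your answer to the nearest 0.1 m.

228.7 m

Two edge vectors: Loc-1→Loc-2 = (-94, 391, 51.8), Loc-1→Loc-3 = (-220, 134, -73.6).
Normal n = (Loc-1→Loc-2) × (Loc-1→Loc-3) = (-35718.8, -18314.4, 73424).
So ∂z/∂x = −n_x/n_z = 0.486473088 and ∂z/∂y = −n_y/n_z = 0.249433428.
Intercept c from Loc-1: 425 − 309706.28 − 1492782.74 = −1802064.02.
At (636115, 5984923): z = 309452.8 + 1492839.9 − 1802064.02 = 228.7 m.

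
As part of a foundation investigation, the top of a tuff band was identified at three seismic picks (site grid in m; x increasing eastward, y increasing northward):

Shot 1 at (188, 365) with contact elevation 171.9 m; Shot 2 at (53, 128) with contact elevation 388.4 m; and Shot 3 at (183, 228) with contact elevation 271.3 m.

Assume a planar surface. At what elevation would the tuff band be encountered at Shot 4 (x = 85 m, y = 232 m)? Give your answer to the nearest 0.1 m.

Two edge vectors: Shot 1→Shot 2 = (-135, -237, 216.5), Shot 1→Shot 3 = (-5, -137, 99.4).
Normal n = (Shot 1→Shot 2) × (Shot 1→Shot 3) = (6102.7, 12336.5, 17310).
So ∂z/∂x = −n_x/n_z = −0.35255 and ∂z/∂y = −n_y/n_z = −0.71268.
Intercept c from Shot 1: 171.9 + 66.28 + 260.13 = 498.31.
At (85, 232): z = −30.0 − 165.3 + 498.31 = 303.0 m.

303.0 m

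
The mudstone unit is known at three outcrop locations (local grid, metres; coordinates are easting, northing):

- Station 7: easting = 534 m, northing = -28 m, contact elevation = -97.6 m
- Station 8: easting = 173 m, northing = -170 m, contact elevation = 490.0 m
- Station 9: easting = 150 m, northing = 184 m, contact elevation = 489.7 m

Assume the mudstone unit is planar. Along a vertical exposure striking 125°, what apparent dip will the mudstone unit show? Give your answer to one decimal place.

51.1°

Let the plane be z = a·easting + b·northing + c.
Station 8−Station 7: −361a − 142b = 587.6;  Station 9−Station 7: −384a + 212b = 587.3.
Solving gives a = −1.58681, b = −0.10395.
Unit vector along 125° is (sin 125°, cos 125°) = (0.8192, -0.5736).
Slope in that direction = a·(0.8192) + b·(-0.5736) = −1.24022.
Apparent dip = arctan|1.24022| = 51.1° (true dip is 57.8°, so apparent ≤ true as expected).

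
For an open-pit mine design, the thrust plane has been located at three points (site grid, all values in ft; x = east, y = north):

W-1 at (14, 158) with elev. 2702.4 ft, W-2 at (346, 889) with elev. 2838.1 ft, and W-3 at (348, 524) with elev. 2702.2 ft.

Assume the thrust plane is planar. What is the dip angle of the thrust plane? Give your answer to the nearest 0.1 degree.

Two edge vectors: W-1→W-2 = (332, 731, 135.7), W-1→W-3 = (334, 366, -0.2).
Normal n = (W-1→W-2) × (W-1→W-3) = (-49812.4, 45390.2, -122642).
So ∂z/∂x = −n_x/n_z = −0.40616 and ∂z/∂y = −n_y/n_z = 0.37010.
Gradient magnitude |∇z| = √(a² + b²) = √(0.16497 + 0.13698) = 0.54949.
True dip = arctan(0.54949) = 28.8°, dipping toward SE (azimuth ≈ 132°).

28.8°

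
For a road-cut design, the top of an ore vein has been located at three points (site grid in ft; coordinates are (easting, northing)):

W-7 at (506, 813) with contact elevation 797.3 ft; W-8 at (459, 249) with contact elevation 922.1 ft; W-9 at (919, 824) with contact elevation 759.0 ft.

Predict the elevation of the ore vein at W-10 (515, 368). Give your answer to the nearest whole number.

Let the plane be z = a·E + b·N + c.
W-8−W-7: −47a − 564b = 124.8;  W-9−W-7: 413a + 11b = −38.3.
Solving gives a = −0.08704, b = −0.21402.
Then c = 797.3 − a·506 − b·813 = 1015.34.
At (515, 368): z = −44.8 − 78.8 + 1015.34 = 891.8 ft.

892 ft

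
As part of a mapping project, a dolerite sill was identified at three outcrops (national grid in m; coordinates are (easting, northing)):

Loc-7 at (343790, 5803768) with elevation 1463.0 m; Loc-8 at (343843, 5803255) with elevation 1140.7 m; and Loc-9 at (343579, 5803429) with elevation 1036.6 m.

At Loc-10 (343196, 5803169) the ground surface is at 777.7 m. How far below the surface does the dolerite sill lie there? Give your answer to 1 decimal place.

Two edge vectors: Loc-7→Loc-8 = (53, -513, -322.3), Loc-7→Loc-9 = (-211, -339, -426.4).
Normal n = (Loc-7→Loc-8) × (Loc-7→Loc-9) = (109483.5, 90604.5, -126210).
So ∂z/∂E = −n_x/n_z = 0.867470882 and ∂z/∂N = −n_y/n_z = 0.717886855.
Intercept c from Loc-7: 1463 − 298227.81 − 4166448.76 = −4463213.57.
At (343196, 5803169): z_contact = 297712.54 + 4166018.74 − 4463213.57 = 517.71 m.
Depth below ground = 777.7 − 517.71 = 260.0 m.

260.0 m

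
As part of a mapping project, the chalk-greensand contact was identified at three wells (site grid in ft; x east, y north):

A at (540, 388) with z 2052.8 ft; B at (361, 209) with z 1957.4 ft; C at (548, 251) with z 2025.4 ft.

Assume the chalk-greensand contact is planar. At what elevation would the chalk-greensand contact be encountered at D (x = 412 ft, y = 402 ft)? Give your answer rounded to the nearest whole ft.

Let the plane be z = a·x + b·y + c.
B−A: −179a − 179b = −95.4;  C−A: 8a − 137b = −27.4.
Solving gives a = 0.31459, b = 0.21837.
Then c = 2052.8 − a·540 − b·388 = 1798.19.
At (412, 402): z = 129.6 + 87.8 + 1798.19 = 2015.6 ft.

2016 ft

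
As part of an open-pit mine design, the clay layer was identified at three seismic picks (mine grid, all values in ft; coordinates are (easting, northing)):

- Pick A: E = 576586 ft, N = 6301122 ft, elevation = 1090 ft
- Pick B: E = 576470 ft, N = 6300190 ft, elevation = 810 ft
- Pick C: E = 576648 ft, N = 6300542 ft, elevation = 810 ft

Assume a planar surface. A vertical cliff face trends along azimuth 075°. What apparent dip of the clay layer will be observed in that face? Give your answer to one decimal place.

Two edge vectors: Pick A→Pick B = (-116, -932, -280), Pick A→Pick C = (62, -580, -280).
Normal n = (Pick A→Pick B) × (Pick A→Pick C) = (98560, -49840, 125064).
So ∂z/∂E = −n_x/n_z = −0.78808 and ∂z/∂N = −n_y/n_z = 0.39852.
Unit vector along 075° is (sin 75°, cos 75°) = (0.9659, 0.2588).
Slope in that direction = a·(0.9659) + b·(0.2588) = −0.65808.
Apparent dip = arctan|0.65808| = 33.3° (true dip is 41.4°, so apparent ≤ true as expected).

33.3°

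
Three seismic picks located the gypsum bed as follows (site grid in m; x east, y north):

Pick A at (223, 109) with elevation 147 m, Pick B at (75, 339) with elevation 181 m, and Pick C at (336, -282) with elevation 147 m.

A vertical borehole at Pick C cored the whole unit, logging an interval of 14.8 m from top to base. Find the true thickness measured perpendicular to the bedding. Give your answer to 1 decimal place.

Two edge vectors: Pick A→Pick B = (-148, 230, 34), Pick A→Pick C = (113, -391, 0).
Normal n = (Pick A→Pick B) × (Pick A→Pick C) = (13294, 3842, 31878).
So ∂z/∂x = −n_x/n_z = −0.41703 and ∂z/∂y = −n_y/n_z = −0.12052.
|∇z| = √(a²+b²) = 0.43409, so dip δ = arctan(0.43409) = 23.47°.
True thickness = vertical thickness × cos δ = 14.8 × cos 23.47° = 13.6 m.

13.6 m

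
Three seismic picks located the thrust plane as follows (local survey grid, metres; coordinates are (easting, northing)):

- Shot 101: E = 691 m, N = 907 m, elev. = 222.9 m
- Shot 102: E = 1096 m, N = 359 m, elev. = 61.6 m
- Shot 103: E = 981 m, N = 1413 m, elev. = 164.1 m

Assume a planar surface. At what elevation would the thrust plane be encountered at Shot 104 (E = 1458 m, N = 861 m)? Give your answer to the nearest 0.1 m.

-20.0 m

Two edge vectors: Shot 101→Shot 102 = (405, -548, -161.3), Shot 101→Shot 103 = (290, 506, -58.8).
Normal n = (Shot 101→Shot 102) × (Shot 101→Shot 103) = (113840.2, -22963, 363850).
So ∂z/∂E = −n_x/n_z = −0.312877 and ∂z/∂N = −n_y/n_z = 0.063111.
Intercept c from Shot 101: 222.9 + 216.20 − 57.24 = 381.86.
At (1458, 861): z = −456.2 + 54.3 + 381.86 = -20.0 m.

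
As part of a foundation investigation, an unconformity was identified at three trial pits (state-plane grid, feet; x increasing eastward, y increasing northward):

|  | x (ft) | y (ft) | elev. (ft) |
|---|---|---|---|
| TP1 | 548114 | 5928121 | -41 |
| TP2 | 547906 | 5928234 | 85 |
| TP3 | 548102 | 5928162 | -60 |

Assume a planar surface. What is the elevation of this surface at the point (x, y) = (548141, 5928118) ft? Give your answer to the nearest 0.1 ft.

Let the plane be z = a·x + b·y + c.
TP2−TP1: −208a + 113b = 126;  TP3−TP1: −12a + 41b = −19.
Solving gives a = −1.019659788, b = −0.761851645.
Then c = -41 − a·548114 − b·5928121 = 5075197.54.
At (548141, 5928118): z = −558917.3 − 4516346.5 + 5075197.54 = -66.2 ft.

-66.2 ft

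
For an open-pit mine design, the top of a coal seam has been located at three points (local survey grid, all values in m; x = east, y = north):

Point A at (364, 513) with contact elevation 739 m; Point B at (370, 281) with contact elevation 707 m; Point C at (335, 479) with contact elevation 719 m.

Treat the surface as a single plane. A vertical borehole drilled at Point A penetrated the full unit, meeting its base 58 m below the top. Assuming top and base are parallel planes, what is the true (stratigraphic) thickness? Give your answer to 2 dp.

51.16 m

Let the plane be z = a·x + b·y + c.
Point B−Point A: 6a − 232b = −32;  Point C−Point A: −29a − 34b = −20.
Solving gives a = 0.51241, b = 0.15118.
|∇z| = √(a²+b²) = 0.53424, so dip δ = arctan(0.53424) = 28.11°.
True thickness = vertical thickness × cos δ = 58 × cos 28.11° = 51.16 m.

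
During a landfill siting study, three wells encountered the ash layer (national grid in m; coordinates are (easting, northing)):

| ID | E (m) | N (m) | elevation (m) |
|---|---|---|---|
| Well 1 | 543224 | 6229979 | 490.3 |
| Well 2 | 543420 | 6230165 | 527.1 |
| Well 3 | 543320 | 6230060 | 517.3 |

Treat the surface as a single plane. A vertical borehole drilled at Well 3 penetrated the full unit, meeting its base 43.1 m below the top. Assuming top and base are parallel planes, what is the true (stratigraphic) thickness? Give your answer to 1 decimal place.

Let the plane be z = a·E + b·N + c.
Well 2−Well 1: 196a + 186b = 36.8;  Well 3−Well 1: 96a + 81b = 27.
Solving gives a = 1.03091, b = −0.88848.
|∇z| = √(a²+b²) = 1.36095, so dip δ = arctan(1.36095) = 53.69°.
True thickness = vertical thickness × cos δ = 43.1 × cos 53.69° = 25.5 m.

25.5 m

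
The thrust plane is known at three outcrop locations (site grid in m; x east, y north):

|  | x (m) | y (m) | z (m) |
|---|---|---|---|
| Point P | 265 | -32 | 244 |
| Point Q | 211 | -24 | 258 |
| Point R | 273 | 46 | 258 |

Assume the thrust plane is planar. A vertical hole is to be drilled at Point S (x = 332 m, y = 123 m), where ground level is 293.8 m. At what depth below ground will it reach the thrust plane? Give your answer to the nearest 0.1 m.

Two edge vectors: Point P→Point Q = (-54, 8, 14), Point P→Point R = (8, 78, 14).
Normal n = (Point P→Point Q) × (Point P→Point R) = (-980, 868, -4276).
So ∂z/∂x = −n_x/n_z = −0.22919 and ∂z/∂y = −n_y/n_z = 0.20299.
Intercept c from Point P: 244 + 60.73 + 6.50 = 311.23.
At (332, 123): z_contact = −76.09 + 24.97 + 311.23 = 260.11 m.
Depth below ground = 293.8 − 260.11 = 33.7 m.

33.7 m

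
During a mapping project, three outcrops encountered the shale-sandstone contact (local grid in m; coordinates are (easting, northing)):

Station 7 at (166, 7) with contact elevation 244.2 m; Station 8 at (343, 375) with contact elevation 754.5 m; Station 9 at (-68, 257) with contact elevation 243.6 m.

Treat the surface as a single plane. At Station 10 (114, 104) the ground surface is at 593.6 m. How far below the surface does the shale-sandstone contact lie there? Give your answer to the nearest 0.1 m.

311.6 m

Two edge vectors: Station 7→Station 8 = (177, 368, 510.3), Station 7→Station 9 = (-234, 250, -0.6).
Normal n = (Station 7→Station 8) × (Station 7→Station 9) = (-127795.8, -119304, 130362).
So ∂z/∂E = −n_x/n_z = 0.98031 and ∂z/∂N = −n_y/n_z = 0.91517.
Intercept c from Station 7: 244.2 − 162.73 − 6.41 = 75.06.
At (114, 104): z_contact = 111.76 + 95.18 + 75.06 = 282.00 m.
Depth below ground = 593.6 − 282.00 = 311.6 m.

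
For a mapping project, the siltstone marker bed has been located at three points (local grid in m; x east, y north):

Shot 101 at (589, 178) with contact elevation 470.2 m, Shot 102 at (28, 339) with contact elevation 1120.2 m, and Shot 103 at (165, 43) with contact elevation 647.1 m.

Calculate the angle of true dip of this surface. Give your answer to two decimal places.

55.72°

Two edge vectors: Shot 101→Shot 102 = (-561, 161, 650), Shot 101→Shot 103 = (-424, -135, 176.9).
Normal n = (Shot 101→Shot 102) × (Shot 101→Shot 103) = (116230.9, -176359.1, 143999).
So ∂z/∂x = −n_x/n_z = −0.80716 and ∂z/∂y = −n_y/n_z = 1.22472.
Gradient magnitude |∇z| = √(a² + b²) = √(0.65151 + 1.49995) = 1.46679.
True dip = arctan(1.46679) = 55.72°, dipping toward SSE (azimuth ≈ 147°).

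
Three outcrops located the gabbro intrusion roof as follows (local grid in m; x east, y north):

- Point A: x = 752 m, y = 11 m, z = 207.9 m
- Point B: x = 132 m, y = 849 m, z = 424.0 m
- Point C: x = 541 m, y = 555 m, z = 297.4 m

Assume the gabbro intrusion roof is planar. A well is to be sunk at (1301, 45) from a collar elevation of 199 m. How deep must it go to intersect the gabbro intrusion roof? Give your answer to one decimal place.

Two edge vectors: Point A→Point B = (-620, 838, 216.1), Point A→Point C = (-211, 544, 89.5).
Normal n = (Point A→Point B) × (Point A→Point C) = (-42557.4, 9892.9, -160462).
So ∂z/∂x = −n_x/n_z = −0.265218 and ∂z/∂y = −n_y/n_z = 0.061653.
Intercept c from Point A: 207.9 + 199.44 − 0.68 = 406.67.
At (1301, 45): z_contact = −345.05 + 2.77 + 406.67 = 64.39 m.
Depth below ground = 199 − 64.39 = 134.6 m.

134.6 m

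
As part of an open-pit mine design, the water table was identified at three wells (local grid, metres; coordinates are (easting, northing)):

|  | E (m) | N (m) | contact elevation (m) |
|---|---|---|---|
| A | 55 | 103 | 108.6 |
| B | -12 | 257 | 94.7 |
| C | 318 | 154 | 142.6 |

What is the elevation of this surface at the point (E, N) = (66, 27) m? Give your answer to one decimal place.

112.5 m

Two edge vectors: A→B = (-67, 154, -13.9), A→C = (263, 51, 34).
Normal n = (A→B) × (A→C) = (5944.9, -1377.7, -43919).
So ∂z/∂E = −n_x/n_z = 0.13536 and ∂z/∂N = −n_y/n_z = −0.03137.
Intercept c from A: 108.6 − 7.44 + 3.23 = 104.39.
At (66, 27): z = 8.9 − 0.8 + 104.39 = 112.5 m.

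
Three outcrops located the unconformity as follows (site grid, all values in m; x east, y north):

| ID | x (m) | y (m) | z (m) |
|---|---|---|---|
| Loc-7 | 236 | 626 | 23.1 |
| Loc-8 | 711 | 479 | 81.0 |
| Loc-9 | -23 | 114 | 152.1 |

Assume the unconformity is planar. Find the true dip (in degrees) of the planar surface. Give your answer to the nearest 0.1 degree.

Two edge vectors: Loc-7→Loc-8 = (475, -147, 57.9), Loc-7→Loc-9 = (-259, -512, 129).
Normal n = (Loc-7→Loc-8) × (Loc-7→Loc-9) = (10681.8, -76271.1, -281273).
So ∂z/∂x = −n_x/n_z = 0.03798 and ∂z/∂y = −n_y/n_z = −0.27116.
Gradient magnitude |∇z| = √(a² + b²) = √(0.00144 + 0.07353) = 0.27381.
True dip = arctan(0.27381) = 15.3°, dipping toward N (azimuth ≈ 352°).

15.3°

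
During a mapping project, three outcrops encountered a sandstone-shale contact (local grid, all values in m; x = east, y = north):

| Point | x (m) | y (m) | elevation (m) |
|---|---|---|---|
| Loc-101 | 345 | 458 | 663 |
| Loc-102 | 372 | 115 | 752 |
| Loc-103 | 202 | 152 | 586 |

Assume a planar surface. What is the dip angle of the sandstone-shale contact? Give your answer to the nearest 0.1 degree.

Two edge vectors: Loc-101→Loc-102 = (27, -343, 89), Loc-101→Loc-103 = (-143, -306, -77).
Normal n = (Loc-101→Loc-102) × (Loc-101→Loc-103) = (53645, -10648, -57311).
So ∂z/∂x = −n_x/n_z = 0.93603 and ∂z/∂y = −n_y/n_z = −0.18579.
Gradient magnitude |∇z| = √(a² + b²) = √(0.87616 + 0.03452) = 0.95429.
True dip = arctan(0.95429) = 43.7°, dipping toward W (azimuth ≈ 281°).

43.7°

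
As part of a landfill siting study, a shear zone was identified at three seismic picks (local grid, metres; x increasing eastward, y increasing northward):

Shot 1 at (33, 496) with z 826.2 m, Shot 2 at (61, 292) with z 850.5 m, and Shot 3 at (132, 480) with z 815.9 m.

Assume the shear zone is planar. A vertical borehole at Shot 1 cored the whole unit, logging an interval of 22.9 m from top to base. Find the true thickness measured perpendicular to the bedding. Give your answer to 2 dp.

22.51 m

Two edge vectors: Shot 1→Shot 2 = (28, -204, 24.3), Shot 1→Shot 3 = (99, -16, -10.3).
Normal n = (Shot 1→Shot 2) × (Shot 1→Shot 3) = (2490, 2694.1, 19748).
So ∂z/∂x = −n_x/n_z = −0.12609 and ∂z/∂y = −n_y/n_z = −0.13642.
|∇z| = √(a²+b²) = 0.18577, so dip δ = arctan(0.18577) = 10.52°.
True thickness = vertical thickness × cos δ = 22.9 × cos 10.52° = 22.51 m.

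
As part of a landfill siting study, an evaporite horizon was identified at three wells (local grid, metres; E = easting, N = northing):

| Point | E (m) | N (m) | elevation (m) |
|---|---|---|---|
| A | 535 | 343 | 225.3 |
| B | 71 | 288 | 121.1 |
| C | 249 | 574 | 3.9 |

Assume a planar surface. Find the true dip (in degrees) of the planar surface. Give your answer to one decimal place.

Two edge vectors: A→B = (-464, -55, -104.2), A→C = (-286, 231, -221.4).
Normal n = (A→B) × (A→C) = (36247.2, -72928.4, -122914).
So ∂z/∂E = −n_x/n_z = 0.29490 and ∂z/∂N = −n_y/n_z = −0.59333.
Gradient magnitude |∇z| = √(a² + b²) = √(0.08697 + 0.35204) = 0.66257.
True dip = arctan(0.66257) = 33.5°, dipping toward NNW (azimuth ≈ 334°).

33.5°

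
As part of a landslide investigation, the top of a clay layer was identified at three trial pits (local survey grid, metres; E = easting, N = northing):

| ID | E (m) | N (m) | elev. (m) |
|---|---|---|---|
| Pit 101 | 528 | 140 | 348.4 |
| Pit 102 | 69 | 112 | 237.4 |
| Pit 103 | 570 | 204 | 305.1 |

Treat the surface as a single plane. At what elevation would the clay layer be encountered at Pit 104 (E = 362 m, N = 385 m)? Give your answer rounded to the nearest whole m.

86 m

Let the plane be z = a·E + b·N + c.
Pit 102−Pit 101: −459a − 28b = −111;  Pit 103−Pit 101: 42a + 64b = −43.3.
Solving gives a = 0.29491, b = −0.87010.
Then c = 348.4 − a·528 − b·140 = 314.50.
At (362, 385): z = 106.8 − 335.0 + 314.50 = 86.3 m.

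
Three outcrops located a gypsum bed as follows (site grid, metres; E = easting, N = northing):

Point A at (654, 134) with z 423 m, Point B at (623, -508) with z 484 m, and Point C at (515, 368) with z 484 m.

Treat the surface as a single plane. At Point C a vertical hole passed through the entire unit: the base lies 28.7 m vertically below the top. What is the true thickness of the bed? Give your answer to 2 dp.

Two edge vectors: Point A→Point B = (-31, -642, 61), Point A→Point C = (-139, 234, 61).
Normal n = (Point A→Point B) × (Point A→Point C) = (-53436, -6588, -96492).
So ∂z/∂E = −n_x/n_z = −0.55379 and ∂z/∂N = −n_y/n_z = −0.06828.
|∇z| = √(a²+b²) = 0.55798, so dip δ = arctan(0.55798) = 29.16°.
True thickness = vertical thickness × cos δ = 28.7 × cos 29.16° = 25.06 m.

25.06 m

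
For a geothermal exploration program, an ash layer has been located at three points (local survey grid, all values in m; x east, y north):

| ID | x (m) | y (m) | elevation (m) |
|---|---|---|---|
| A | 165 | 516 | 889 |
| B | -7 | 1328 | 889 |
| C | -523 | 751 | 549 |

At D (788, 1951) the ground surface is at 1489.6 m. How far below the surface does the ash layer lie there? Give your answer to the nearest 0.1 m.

Two edge vectors: A→B = (-172, 812, 0), A→C = (-688, 235, -340).
Normal n = (A→B) × (A→C) = (-276080, -58480, 518236).
So ∂z/∂x = −n_x/n_z = 0.532730 and ∂z/∂y = −n_y/n_z = 0.112844.
Intercept c from A: 889 − 87.90 − 58.23 = 742.87.
At (788, 1951): z_contact = 419.79 + 220.16 + 742.87 = 1382.82 m.
Depth below ground = 1489.6 − 1382.82 = 106.8 m.

106.8 m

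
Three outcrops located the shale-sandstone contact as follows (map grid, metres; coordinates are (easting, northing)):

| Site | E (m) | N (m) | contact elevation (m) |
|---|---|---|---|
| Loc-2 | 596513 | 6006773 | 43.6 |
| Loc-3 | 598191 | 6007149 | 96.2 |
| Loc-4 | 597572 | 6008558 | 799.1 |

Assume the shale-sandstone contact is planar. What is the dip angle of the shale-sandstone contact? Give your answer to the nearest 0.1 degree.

25.3°

Two edge vectors: Loc-2→Loc-3 = (1678, 376, 52.6), Loc-2→Loc-4 = (1059, 1785, 755.5).
Normal n = (Loc-2→Loc-3) × (Loc-2→Loc-4) = (190177, -1212025.6, 2597046).
So ∂z/∂E = −n_x/n_z = −0.07323 and ∂z/∂N = −n_y/n_z = 0.46669.
Gradient magnitude |∇z| = √(a² + b²) = √(0.00536 + 0.21780) = 0.47240.
True dip = arctan(0.47240) = 25.3°, dipping toward S (azimuth ≈ 171°).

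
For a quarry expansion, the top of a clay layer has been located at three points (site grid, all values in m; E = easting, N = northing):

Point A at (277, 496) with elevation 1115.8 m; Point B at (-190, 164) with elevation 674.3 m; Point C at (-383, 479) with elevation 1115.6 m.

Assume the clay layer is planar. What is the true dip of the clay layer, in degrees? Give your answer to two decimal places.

Two edge vectors: Point A→Point B = (-467, -332, -441.5), Point A→Point C = (-660, -17, -0.2).
Normal n = (Point A→Point B) × (Point A→Point C) = (-7439.1, 291296.6, -211181).
So ∂z/∂E = −n_x/n_z = −0.03523 and ∂z/∂N = −n_y/n_z = 1.37937.
Gradient magnitude |∇z| = √(a² + b²) = √(0.00124 + 1.90266) = 1.37982.
True dip = arctan(1.37982) = 54.07°, dipping toward S (azimuth ≈ 179°).

54.07°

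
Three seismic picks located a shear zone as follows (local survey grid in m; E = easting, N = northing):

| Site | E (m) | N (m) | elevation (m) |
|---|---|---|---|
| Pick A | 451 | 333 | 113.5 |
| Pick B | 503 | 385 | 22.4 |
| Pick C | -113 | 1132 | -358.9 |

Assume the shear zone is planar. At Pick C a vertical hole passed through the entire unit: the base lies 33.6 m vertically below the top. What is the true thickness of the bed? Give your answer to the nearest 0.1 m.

Let the plane be z = a·E + b·N + c.
Pick B−Pick A: 52a + 52b = −91.1;  Pick C−Pick A: −564a + 799b = −472.4.
Solving gives a = −0.68040, b = −1.07152.
|∇z| = √(a²+b²) = 1.26929, so dip δ = arctan(1.26929) = 51.77°.
True thickness = vertical thickness × cos δ = 33.6 × cos 51.77° = 20.8 m.

20.8 m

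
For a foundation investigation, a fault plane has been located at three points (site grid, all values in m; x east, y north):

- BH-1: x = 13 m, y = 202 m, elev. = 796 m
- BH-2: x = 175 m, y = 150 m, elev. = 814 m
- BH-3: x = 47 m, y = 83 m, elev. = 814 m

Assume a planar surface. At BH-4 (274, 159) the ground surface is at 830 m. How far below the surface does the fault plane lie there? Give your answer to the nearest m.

10 m

Let the plane be z = a·x + b·y + c.
BH-2−BH-1: 162a − 52b = 18;  BH-3−BH-1: 34a − 119b = 18.
Solving gives a = 0.06887, b = −0.13158.
Then c = 796 − a·13 − b·202 = 821.68.
At (274, 159): z_contact = 18.9 − 20.9 + 821.68 = 819.6 m.
Depth below ground = 830 − 819.6 = 10 m.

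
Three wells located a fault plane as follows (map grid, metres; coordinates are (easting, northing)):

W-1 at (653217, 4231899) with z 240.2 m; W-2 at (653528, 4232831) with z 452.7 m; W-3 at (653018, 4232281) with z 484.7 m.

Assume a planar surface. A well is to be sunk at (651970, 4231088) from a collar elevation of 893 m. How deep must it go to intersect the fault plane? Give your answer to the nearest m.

Let the plane be z = a·E + b·N + c.
W-2−W-1: 311a + 932b = 212.5;  W-3−W-1: −199a + 382b = 244.5.
Solving gives a = −0.48213429, b = 0.38888816.
Then c = 240.2 − a·653217 − b·4231899 = −1330556.90.
At (651970, 4231088): z_contact = −314337.1 + 1645420.0 − 1330556.90 = 526.0 m.
Depth below ground = 893 − 526.0 = 367 m.

367 m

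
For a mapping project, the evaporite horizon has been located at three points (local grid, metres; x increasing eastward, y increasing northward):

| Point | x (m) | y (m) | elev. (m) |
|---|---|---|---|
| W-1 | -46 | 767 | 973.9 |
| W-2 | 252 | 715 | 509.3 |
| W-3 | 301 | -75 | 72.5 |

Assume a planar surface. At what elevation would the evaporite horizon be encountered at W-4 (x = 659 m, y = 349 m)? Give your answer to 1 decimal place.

-261.3 m

Two edge vectors: W-1→W-2 = (298, -52, -464.6), W-1→W-3 = (347, -842, -901.4).
Normal n = (W-1→W-2) × (W-1→W-3) = (-344320.4, 107401, -232872).
So ∂z/∂x = −n_x/n_z = −1.47858 and ∂z/∂y = −n_y/n_z = 0.46120.
Intercept c from W-1: 973.9 − 68.01 − 353.74 = 552.14.
At (659, 349): z = −974.4 + 161.0 + 552.14 = -261.3 m.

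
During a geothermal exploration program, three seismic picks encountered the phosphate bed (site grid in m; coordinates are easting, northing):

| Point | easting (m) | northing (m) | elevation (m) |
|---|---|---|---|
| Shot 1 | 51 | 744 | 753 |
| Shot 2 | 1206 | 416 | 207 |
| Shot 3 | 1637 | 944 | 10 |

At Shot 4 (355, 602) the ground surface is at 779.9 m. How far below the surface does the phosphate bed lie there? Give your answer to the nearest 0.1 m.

171.2 m

Let the plane be z = a·easting + b·northing + c.
Shot 2−Shot 1: 1155a − 328b = −546;  Shot 3−Shot 1: 1586a + 200b = −743.
Solving gives a = −0.469782, b = 0.010371.
Then c = 753 − a·51 − b·744 = 769.24.
At (355, 602): z_contact = −166.77 + 6.24 + 769.24 = 608.71 m.
Depth below ground = 779.9 − 608.71 = 171.2 m.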